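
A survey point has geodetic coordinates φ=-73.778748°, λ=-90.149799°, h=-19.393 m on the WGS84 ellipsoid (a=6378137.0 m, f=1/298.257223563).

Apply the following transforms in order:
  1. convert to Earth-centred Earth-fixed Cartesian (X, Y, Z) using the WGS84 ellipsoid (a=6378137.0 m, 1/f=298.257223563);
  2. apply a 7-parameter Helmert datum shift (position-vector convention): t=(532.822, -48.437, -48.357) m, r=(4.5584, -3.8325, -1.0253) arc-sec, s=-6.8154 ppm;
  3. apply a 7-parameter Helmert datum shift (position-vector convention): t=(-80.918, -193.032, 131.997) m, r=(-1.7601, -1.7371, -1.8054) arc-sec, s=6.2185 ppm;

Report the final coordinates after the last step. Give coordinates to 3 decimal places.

X=-4080.538 m, Y=-1787385.178 m, Z=-6102004.959 m

start: φ=-73.778748°, λ=-90.149799°, h=-19.393 m
→ ECEF (a=6378137.000, f=1/298.257223563): X=-4672.6918, Y=-1787227.6170, Z=-6102067.8729
→ Helmert 7p (PV): X=-4035.3432, Y=-1787128.9969, Z=-6102114.2257
→ Helmert 7p (PV): X=-4080.5384, Y=-1787385.1777, Z=-6102004.9587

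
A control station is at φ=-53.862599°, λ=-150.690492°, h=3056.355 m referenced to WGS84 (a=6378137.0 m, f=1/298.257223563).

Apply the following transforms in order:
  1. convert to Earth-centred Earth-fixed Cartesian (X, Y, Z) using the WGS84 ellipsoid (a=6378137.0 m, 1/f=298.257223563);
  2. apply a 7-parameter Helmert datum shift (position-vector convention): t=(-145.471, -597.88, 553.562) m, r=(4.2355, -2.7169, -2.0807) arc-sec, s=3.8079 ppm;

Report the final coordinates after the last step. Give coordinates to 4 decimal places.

start: φ=-53.862599°, λ=-150.690492°, h=3056.355 m
→ ECEF (a=6378137.000, f=1/298.257223563): X=-3288597.5768, Y=-1846192.5454, Z=-5130208.1902
→ Helmert 7p (PV): X=-3288706.6191, Y=-1846658.9361, Z=-5129755.3912

X=-3288706.6191 m, Y=-1846658.9361 m, Z=-5129755.3912 m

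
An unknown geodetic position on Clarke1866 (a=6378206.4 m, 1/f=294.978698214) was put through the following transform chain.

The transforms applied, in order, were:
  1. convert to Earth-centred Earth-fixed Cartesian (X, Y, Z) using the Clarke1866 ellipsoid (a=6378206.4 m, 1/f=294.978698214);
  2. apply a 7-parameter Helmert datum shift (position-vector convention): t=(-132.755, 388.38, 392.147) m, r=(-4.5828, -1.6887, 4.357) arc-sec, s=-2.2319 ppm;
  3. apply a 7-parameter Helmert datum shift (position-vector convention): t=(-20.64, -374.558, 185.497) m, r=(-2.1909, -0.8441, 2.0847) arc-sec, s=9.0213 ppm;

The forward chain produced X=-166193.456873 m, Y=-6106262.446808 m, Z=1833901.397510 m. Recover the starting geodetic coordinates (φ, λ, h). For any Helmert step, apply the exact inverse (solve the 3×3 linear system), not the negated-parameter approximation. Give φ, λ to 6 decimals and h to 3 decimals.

φ=16.811365°, λ=-91.559149°, h=1260.511 m

start: X=-166193.4569, Y=-6106262.4468, Z=1833901.3975 m
→ Helmert⁻¹: X=-166225.5253, Y=-6105850.6027, Z=1833635.1834
→ Helmert⁻¹: X=-166207.1184, Y=-6106289.8286, Z=1833112.8190
→ geod (Bowring, a=6378206.400): φ=16.81136500°, λ=-91.55914900°, h=1260.5110 m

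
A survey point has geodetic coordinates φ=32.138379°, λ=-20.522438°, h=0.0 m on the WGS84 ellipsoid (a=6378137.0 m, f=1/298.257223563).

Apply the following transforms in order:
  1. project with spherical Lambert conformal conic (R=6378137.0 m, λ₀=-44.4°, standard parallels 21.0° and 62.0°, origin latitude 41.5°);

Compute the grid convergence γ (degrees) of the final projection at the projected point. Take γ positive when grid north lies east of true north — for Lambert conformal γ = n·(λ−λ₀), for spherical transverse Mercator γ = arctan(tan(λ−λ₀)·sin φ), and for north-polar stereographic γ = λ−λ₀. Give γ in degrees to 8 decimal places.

16.18769442

start: φ=32.138379°, λ=-20.522438°, h=0.000 m
→ into lcc (λ₀=-44.4°): φ=32.13837900°, λ−λ₀=23.87756200°
convergence γ = 16.18769442°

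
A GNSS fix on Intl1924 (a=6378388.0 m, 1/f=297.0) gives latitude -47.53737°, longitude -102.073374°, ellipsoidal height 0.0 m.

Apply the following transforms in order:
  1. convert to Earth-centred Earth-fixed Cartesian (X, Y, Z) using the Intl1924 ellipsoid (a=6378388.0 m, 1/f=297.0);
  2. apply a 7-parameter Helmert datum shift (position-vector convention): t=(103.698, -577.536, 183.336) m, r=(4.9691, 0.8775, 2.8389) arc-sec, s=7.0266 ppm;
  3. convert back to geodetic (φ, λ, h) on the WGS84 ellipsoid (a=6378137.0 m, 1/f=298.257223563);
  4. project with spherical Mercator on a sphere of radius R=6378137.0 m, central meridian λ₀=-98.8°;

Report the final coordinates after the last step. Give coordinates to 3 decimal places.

E=-364037.741 m, N=-6029533.047 m

start: φ=-47.537370°, λ=-102.073374°, h=0.000 m
→ ECEF (a=6378388.000, f=1/297.0): X=-902335.6916, Y=-4218583.8369, Z=-4682390.7913
→ Helmert 7p (PV): X=-902200.1918, Y=-4219090.6308, Z=-4682338.1479
→ geod (Bowring, a=6378137.000): φ=-47.53313153°, λ=-102.07020667°, h=477.9763 m
→ merc (R=6378137.0, λ₀=-98.8°): E=-364037.7410, N=-6029533.0466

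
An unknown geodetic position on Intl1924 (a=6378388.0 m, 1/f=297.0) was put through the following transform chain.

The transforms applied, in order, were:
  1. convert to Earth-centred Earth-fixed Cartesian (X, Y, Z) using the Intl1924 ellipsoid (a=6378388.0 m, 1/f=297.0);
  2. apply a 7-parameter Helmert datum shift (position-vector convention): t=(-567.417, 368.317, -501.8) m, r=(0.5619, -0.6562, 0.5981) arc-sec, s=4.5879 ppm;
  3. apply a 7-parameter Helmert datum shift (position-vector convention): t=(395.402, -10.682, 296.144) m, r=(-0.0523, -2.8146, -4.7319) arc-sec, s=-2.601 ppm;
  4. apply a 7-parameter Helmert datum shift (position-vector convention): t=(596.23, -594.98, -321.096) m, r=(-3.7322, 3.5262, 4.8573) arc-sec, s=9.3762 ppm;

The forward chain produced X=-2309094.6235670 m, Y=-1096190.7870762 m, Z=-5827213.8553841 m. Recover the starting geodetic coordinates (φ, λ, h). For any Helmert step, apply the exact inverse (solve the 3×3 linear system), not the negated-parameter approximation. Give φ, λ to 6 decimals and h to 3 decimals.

start: X=-2309094.6236, Y=-1096190.7871, Z=-5827213.8554 m
→ Helmert⁻¹: X=-2309595.3799, Y=-1095425.7132, Z=-5826897.4303
→ Helmert⁻¹: X=-2310051.1743, Y=-1095469.3975, Z=-5827177.4867
→ Helmert⁻¹: X=-2309494.8758, Y=-1095841.8629, Z=-5826638.6221
→ geod (Bowring, a=6378388.000): φ=-66.45353900°, λ=-154.61593300°, h=2367.8600 m

φ=-66.453539°, λ=-154.615933°, h=2367.860 m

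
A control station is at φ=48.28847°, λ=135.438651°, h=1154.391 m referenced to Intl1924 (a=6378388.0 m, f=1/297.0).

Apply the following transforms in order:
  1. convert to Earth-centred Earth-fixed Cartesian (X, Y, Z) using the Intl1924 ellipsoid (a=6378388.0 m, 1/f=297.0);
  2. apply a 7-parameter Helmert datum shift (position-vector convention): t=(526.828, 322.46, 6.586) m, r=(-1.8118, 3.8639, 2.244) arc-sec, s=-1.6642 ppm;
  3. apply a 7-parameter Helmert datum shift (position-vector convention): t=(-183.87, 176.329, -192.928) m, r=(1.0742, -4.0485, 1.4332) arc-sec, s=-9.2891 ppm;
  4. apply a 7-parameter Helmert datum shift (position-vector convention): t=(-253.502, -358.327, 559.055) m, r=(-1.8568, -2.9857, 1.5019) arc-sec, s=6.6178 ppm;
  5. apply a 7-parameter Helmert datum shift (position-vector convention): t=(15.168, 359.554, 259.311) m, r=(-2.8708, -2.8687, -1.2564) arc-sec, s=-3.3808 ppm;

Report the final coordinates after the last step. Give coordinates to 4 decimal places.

X=-3030182.6785 m, Y=2984615.1860 m, Z=4739657.6287 m

start: φ=48.288470°, λ=135.438651°, h=1154.391 m
→ ECEF (a=6378388.000, f=1/297.0): X=-3030115.1707, Y=2984070.2436, Z=4739229.9463
→ Helmert 7p (PV): X=-3029526.9857, Y=2984396.4009, Z=4739259.1959
→ Helmert 7p (PV): X=-3029796.4704, Y=2984499.2763, Z=4738978.3246
→ Helmert 7p (PV): X=-3030160.3521, Y=2984181.2994, Z=4739498.0176
→ Helmert 7p (PV): X=-3030182.6785, Y=2984615.1860, Z=4739657.6287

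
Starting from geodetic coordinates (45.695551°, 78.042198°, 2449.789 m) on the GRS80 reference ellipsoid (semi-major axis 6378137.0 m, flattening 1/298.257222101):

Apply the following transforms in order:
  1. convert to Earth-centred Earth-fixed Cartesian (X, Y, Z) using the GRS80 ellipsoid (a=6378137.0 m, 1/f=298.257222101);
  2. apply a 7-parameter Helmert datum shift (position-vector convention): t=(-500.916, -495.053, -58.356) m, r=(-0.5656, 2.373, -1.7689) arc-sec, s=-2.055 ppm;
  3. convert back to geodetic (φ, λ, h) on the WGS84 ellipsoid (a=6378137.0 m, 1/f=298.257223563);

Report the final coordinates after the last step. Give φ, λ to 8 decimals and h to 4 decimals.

start: φ=45.695551°, λ=78.042198°, h=2449.789 m
→ ECEF (a=6378137.000, f=1/298.257222101): X=924965.9807, Y=4367436.9100, Z=4543429.5976
→ Helmert 7p (PV): X=924552.8888, Y=4366937.4081, Z=4543339.2875
→ geod (Bowring, a=6378137.000): φ=45.69867989°, λ=78.04605691°, h=1984.0779 m

φ=45.69867989°, λ=78.04605691°, h=1984.0779 m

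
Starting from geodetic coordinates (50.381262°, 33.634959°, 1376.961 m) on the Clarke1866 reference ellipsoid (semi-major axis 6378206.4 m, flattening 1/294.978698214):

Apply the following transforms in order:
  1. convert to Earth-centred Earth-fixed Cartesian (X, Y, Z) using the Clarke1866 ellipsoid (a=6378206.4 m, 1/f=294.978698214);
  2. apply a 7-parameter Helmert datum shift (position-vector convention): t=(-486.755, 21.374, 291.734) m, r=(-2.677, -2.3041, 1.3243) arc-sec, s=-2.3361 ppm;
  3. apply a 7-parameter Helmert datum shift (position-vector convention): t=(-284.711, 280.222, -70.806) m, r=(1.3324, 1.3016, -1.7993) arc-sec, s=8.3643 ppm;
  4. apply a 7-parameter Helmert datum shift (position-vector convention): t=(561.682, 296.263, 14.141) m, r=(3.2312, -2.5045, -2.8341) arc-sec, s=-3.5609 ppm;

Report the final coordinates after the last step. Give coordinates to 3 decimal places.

start: φ=50.381262°, λ=33.634959°, h=1376.961 m
→ ECEF (a=6378206.400, f=1/294.978698214): X=3393859.1556, Y=2257860.6914, Z=4890797.0143
→ Helmert 7p (PV): X=3393295.3429, Y=2257962.0555, Z=4891085.9307
→ Helmert 7p (PV): X=3393089.5760, Y=2258199.9679, Z=4891049.2080
→ Helmert 7p (PV): X=3393610.8157, Y=2258364.9490, Z=4891122.5070

X=3393610.816 m, Y=2258364.949 m, Z=4891122.507 m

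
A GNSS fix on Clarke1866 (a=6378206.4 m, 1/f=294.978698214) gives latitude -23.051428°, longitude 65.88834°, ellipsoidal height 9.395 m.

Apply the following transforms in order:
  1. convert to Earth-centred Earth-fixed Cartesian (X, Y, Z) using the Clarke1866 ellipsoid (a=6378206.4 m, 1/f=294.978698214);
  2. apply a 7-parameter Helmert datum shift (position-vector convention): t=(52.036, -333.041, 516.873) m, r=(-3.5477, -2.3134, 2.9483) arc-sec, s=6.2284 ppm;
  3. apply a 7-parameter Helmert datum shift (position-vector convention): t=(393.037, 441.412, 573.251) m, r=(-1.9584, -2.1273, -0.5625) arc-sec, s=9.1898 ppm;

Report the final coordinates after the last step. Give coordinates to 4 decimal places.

start: φ=-23.051428°, λ=65.888340°, h=9.395 m
→ ECEF (a=6378206.400, f=1/294.978698214): X=2398801.8869, Y=5359662.2788, Z=-2481820.1697
→ Helmert 7p (PV): X=2398820.0888, Y=5359354.2211, Z=-2481384.0354
→ Helmert 7p (PV): X=2399275.3779, Y=5359814.7827, Z=-2480859.7329

X=2399275.3779 m, Y=5359814.7827 m, Z=-2480859.7329 m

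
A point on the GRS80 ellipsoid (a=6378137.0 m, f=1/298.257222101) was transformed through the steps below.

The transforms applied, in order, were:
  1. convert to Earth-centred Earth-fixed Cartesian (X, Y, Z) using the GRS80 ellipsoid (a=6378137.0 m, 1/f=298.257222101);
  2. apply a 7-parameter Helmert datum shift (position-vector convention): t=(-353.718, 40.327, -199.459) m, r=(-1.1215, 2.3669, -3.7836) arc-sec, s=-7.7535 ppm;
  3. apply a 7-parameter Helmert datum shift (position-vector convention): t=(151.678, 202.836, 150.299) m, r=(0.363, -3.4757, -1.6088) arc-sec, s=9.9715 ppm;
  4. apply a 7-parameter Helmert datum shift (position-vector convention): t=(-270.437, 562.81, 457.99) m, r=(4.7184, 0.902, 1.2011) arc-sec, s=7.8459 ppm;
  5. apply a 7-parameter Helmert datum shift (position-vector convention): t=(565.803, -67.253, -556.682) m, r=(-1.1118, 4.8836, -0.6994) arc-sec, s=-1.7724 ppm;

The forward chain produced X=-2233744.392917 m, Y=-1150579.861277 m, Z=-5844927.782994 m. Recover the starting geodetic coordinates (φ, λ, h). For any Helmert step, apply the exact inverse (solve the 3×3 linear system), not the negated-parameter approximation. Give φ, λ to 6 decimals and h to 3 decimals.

start: X=-2233744.3929, Y=-1150579.8613, Z=-5844927.7830 m
→ Helmert⁻¹: X=-2234171.8799, Y=-1150490.7206, Z=-5844440.5580
→ Helmert⁻¹: X=-2233865.0598, Y=-1151165.1948, Z=-5844836.1251
→ Helmert⁻¹: X=-2234083.9714, Y=-1151384.2615, Z=-5844888.4693
→ Helmert⁻¹: X=-2233659.3823, Y=-1151442.7100, Z=-5844766.2195
→ geod (Bowring, a=6378137.000): φ=-66.87383200°, λ=-152.72907100°, h=2027.8150 m

φ=-66.873832°, λ=-152.729071°, h=2027.815 m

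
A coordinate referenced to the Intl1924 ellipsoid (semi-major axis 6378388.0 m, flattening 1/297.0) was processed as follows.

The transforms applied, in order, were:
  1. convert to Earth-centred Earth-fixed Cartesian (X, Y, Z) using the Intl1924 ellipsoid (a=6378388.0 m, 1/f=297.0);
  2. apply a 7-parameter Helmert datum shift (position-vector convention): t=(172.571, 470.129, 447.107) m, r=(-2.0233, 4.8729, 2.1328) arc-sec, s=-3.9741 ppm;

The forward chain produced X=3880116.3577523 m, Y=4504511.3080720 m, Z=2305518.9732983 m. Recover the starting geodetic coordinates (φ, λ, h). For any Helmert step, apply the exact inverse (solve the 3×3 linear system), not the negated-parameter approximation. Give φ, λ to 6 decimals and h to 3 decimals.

start: X=3880116.3578, Y=4504511.3081, Z=2305518.9733 m
→ Helmert⁻¹: X=3879951.3183, Y=4503996.3471, Z=2305216.8695
→ geod (Bowring, a=6378388.000): φ=21.32558100°, λ=49.25686500°, h=482.8740 m

φ=21.325581°, λ=49.256865°, h=482.874 m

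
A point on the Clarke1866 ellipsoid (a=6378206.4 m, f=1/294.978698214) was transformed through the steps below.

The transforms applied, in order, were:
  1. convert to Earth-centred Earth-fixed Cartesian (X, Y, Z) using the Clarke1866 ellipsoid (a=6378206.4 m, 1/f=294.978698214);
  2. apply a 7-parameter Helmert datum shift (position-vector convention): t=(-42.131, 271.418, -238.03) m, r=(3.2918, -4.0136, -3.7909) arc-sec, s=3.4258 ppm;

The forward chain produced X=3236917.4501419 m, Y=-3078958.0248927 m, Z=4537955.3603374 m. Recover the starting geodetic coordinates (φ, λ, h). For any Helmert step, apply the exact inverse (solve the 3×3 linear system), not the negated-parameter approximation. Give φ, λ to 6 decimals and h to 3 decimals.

φ=45.643355°, λ=-43.566980°, h=1041.958 m

start: X=3236917.4501, Y=-3078958.0249, Z=4537955.3603 m
→ Helmert⁻¹: X=3237093.3877, Y=-3079086.9752, Z=4538163.9940
→ geod (Bowring, a=6378206.400): φ=45.64335500°, λ=-43.56698000°, h=1041.9580 m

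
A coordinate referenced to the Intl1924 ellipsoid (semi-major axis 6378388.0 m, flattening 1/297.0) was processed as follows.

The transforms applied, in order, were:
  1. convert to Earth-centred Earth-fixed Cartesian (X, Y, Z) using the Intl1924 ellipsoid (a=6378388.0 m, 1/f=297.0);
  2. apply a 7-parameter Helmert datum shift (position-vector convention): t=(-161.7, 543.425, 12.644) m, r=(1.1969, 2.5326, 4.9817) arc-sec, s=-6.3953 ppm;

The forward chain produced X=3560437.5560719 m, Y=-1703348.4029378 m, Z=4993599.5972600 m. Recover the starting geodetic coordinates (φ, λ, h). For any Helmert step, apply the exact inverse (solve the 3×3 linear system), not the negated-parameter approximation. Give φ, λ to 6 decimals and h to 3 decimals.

φ=51.863250°, λ=-25.574403°, h=194.476 m

start: X=3560437.5561, Y=-1703348.4029, Z=4993599.5973 m
→ Helmert⁻¹: X=3560519.5591, Y=-1703959.7415, Z=4993672.4940
→ geod (Bowring, a=6378388.000): φ=51.86325000°, λ=-25.57440300°, h=194.4760 m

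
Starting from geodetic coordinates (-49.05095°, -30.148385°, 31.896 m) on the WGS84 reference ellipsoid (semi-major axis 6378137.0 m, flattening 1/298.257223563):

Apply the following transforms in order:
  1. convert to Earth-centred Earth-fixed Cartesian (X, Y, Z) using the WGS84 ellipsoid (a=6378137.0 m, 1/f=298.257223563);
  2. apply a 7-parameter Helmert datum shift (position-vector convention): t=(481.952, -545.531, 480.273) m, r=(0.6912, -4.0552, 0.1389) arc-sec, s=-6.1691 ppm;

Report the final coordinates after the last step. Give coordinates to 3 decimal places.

X=3622188.282 m, Y=-2103989.365 m, Z=-4793724.271 m

start: φ=-49.050950°, λ=-30.148385°, h=31.896 m
→ ECEF (a=6378137.000, f=1/298.257223563): X=3621633.0000, Y=-2103475.3156, Z=-4794298.2727
→ Helmert 7p (PV): X=3622188.2824, Y=-2103989.3654, Z=-4793724.2705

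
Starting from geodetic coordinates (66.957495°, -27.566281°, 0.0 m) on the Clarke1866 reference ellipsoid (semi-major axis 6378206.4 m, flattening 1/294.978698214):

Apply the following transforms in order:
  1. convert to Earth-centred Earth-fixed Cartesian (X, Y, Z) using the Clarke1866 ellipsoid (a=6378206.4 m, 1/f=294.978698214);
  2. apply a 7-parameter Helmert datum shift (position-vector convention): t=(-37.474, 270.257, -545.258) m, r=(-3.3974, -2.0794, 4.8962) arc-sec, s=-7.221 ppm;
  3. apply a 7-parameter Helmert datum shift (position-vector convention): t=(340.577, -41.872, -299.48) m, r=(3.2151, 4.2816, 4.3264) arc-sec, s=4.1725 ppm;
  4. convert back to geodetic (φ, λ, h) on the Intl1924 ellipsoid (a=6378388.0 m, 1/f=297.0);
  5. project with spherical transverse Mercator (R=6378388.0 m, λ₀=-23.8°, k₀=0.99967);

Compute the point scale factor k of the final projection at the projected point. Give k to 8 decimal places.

start: φ=66.957495°, λ=-27.566281°, h=0.000 m
→ ECEF (a=6378206.400, f=1/294.978698214): X=2219473.8366, Y=-1158650.2287, Z=5846370.9007
→ Helmert 7p (PV): X=2219388.9009, Y=-1158222.6256, Z=5845824.8850
→ Helmert 7p (PV): X=2219884.3789, Y=-1158313.8992, Z=5845485.6733
→ geod (Bowring, a=6378388.000): φ=66.95171944°, λ=-27.55511121°, h=-1038.6500 m
→ into tm (λ₀=-23.8°): φ=66.95171944°, λ−λ₀=-3.75511121°
scale k = 0.99999877

0.99999877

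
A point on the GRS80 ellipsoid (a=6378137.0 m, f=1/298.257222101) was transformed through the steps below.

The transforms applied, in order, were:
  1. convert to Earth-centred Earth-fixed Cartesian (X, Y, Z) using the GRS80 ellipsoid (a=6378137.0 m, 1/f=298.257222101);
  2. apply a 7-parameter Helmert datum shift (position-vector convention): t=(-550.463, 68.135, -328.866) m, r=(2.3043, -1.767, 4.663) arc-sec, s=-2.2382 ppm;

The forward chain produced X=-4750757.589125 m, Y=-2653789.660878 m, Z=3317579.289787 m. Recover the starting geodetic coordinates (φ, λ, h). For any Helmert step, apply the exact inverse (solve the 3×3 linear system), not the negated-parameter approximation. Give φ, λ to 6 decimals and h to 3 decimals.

φ=31.545515°, λ=-150.810160°, h=758.806 m

start: X=-4750757.5891, Y=-2653789.6609, Z=3317579.2898 m
→ Helmert⁻¹: X=-4750249.3263, Y=-2653719.2804, Z=3317985.9219
→ geod (Bowring, a=6378137.000): φ=31.54551500°, λ=-150.81016000°, h=758.8060 m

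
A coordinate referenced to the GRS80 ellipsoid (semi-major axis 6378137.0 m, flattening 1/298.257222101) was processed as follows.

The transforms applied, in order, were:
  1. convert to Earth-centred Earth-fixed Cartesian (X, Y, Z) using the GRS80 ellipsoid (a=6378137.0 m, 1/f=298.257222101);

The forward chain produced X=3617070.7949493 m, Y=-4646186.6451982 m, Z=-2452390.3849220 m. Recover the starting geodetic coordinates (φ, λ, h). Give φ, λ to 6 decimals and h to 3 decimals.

φ=-22.748387°, λ=-52.099131°, h=3475.701 m

start: X=3617070.7949, Y=-4646186.6452, Z=-2452390.3849 m
→ geod (Bowring, a=6378137.000): φ=-22.74838700°, λ=-52.09913100°, h=3475.7010 m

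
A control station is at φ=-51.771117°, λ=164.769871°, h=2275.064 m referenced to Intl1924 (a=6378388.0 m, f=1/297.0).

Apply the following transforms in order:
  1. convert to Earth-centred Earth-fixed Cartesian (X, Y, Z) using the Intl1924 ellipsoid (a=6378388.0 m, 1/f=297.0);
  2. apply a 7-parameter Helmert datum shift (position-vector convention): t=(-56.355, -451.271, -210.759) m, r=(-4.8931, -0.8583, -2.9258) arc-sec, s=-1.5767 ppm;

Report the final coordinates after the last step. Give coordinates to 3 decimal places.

start: φ=-51.771117°, λ=164.769871°, h=2275.064 m
→ ECEF (a=6378388.000, f=1/297.0): X=-3817633.6597, Y=1039384.1098, Z=-4988969.5269
→ Helmert 7p (PV): X=-3817648.4923, Y=1038867.0016, Z=-4989212.9622

X=-3817648.492 m, Y=1038867.002 m, Z=-4989212.962 m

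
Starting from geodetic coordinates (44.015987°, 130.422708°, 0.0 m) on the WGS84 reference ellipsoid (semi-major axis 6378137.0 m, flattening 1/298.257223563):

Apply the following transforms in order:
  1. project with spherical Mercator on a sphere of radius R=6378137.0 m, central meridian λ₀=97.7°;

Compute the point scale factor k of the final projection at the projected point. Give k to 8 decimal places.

1.39053833

start: φ=44.015987°, λ=130.422708°, h=0.000 m
→ into merc (λ₀=97.7°): φ=44.01598700°, λ−λ₀=32.72270800°
scale k = 1.39053833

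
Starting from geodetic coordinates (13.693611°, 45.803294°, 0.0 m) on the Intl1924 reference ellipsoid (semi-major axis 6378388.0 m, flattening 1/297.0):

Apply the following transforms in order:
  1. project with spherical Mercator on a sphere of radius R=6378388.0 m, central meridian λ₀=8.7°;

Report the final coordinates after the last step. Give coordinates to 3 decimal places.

start: φ=13.693611°, λ=45.803294°, h=0.000 m
→ merc (R=6378388.0, λ₀=8.7°): E=4130482.3361, N=1539149.1528

E=4130482.336 m, N=1539149.153 m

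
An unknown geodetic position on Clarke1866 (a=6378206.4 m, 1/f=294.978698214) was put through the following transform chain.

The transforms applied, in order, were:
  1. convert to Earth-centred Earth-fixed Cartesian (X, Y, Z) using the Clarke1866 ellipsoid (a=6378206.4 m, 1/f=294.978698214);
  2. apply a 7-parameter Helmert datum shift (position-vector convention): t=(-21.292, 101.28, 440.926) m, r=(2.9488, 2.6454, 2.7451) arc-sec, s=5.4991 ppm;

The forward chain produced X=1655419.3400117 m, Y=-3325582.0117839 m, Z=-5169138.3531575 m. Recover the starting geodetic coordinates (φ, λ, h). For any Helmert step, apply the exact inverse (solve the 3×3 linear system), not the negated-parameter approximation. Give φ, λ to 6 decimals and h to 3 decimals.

φ=-54.481604°, λ=-63.537400°, h=1982.903 m

start: X=1655419.3400, Y=-3325582.0118, Z=-5169138.3532 m
→ Helmert⁻¹: X=1655453.5673, Y=-3325760.9393, Z=-5169482.0740
→ geod (Bowring, a=6378206.400): φ=-54.48160400°, λ=-63.53740000°, h=1982.9030 m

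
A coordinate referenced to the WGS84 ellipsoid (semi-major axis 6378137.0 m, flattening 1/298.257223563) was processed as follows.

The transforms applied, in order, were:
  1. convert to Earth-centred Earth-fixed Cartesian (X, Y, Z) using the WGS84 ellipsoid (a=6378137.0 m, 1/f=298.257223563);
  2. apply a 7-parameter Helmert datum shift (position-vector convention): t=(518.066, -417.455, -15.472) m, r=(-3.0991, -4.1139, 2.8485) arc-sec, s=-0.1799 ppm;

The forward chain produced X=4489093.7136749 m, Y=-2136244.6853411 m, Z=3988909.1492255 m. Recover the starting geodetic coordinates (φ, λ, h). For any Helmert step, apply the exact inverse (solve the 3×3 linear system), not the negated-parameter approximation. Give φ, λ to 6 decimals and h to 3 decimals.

start: X=4489093.7137, Y=-2136244.6853, Z=3988909.1492 m
→ Helmert⁻¹: X=4488626.5136, Y=-2135949.5334, Z=3988803.7220
→ geod (Bowring, a=6378137.000): φ=38.93240200°, λ=-25.44782200°, h=3694.2580 m

φ=38.932402°, λ=-25.447822°, h=3694.258 m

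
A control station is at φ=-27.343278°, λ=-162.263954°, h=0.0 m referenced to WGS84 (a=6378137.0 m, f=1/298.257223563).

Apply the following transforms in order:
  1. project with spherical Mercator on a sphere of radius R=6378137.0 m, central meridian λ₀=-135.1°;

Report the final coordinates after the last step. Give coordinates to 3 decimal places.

start: φ=-27.343278°, λ=-162.263954°, h=0.000 m
→ merc (R=6378137.0, λ₀=-135.1°): E=-3023877.5272, N=-3166425.6529

E=-3023877.527 m, N=-3166425.653 m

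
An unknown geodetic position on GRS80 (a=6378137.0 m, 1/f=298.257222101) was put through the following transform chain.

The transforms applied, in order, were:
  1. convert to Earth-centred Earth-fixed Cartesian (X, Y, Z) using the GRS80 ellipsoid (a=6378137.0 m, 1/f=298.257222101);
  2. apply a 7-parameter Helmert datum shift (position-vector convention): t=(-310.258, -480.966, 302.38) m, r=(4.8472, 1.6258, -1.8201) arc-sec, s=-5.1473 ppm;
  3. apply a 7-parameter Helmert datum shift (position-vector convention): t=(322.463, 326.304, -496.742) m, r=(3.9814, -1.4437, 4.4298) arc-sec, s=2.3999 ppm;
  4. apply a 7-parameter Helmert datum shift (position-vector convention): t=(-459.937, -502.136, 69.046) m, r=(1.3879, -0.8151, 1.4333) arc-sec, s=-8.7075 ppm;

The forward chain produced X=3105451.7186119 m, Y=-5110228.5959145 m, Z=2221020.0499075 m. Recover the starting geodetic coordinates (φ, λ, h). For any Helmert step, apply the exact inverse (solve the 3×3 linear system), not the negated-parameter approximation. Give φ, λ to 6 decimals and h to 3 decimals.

φ=20.506266°, λ=-58.706815°, h=3241.719 m

start: X=3105451.7186, Y=-5110228.5959, Z=2221020.0499 m
→ Helmert⁻¹: X=3105911.9703, Y=-5109777.5913, Z=2220992.4516
→ Helmert⁻¹: X=3105487.8572, Y=-5110115.4445, Z=2221560.7635
→ Helmert⁻¹: X=3105841.6798, Y=-5109581.1702, Z=2221414.3722
→ geod (Bowring, a=6378137.000): φ=20.50626600°, λ=-58.70681500°, h=3241.7190 m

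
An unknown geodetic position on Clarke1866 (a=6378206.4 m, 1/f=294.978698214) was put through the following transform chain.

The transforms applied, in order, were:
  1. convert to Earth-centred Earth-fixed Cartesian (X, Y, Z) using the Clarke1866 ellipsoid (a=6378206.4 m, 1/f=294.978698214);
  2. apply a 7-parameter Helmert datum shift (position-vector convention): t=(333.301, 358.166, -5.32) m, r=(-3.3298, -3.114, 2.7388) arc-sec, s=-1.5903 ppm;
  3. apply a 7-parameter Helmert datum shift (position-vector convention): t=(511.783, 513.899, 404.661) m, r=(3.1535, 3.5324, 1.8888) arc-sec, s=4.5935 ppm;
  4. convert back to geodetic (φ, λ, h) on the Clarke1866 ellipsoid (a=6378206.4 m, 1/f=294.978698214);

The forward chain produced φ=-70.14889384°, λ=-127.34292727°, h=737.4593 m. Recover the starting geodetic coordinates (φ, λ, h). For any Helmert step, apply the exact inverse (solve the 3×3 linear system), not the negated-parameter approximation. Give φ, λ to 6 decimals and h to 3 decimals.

start: φ=-70.148894°, λ=-127.342927°, h=737.459 m
→ ECEF (a=6378206.400, f=1/294.978698214): X=-1317899.3709, Y=-1727304.0161, Z=-5977210.3046
→ Helmert⁻¹: X=-1318318.5509, Y=-1727889.2952, Z=-5977583.6675
→ Helmert⁻¹: X=-1318767.1396, Y=-1728136.2007, Z=-5977595.8420
→ geod (Bowring, a=6378206.400): φ=-70.14005400°, λ=-127.34780600°, h=1503.5760 m

φ=-70.140054°, λ=-127.347806°, h=1503.576 m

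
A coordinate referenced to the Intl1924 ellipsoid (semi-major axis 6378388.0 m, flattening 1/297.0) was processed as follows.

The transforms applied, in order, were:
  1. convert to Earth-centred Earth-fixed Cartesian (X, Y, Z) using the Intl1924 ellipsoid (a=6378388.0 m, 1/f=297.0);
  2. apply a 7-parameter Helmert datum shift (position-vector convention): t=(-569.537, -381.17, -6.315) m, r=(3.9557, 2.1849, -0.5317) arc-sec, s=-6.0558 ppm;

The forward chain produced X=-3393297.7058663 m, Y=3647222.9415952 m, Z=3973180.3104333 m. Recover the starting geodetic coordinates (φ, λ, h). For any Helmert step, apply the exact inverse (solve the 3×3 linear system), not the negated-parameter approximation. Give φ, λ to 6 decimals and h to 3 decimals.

φ=38.762563°, λ=132.926574°, h=1982.667 m

start: X=-3393297.7059, Y=3647222.9416, Z=3973180.3104 m
→ Helmert⁻¹: X=-3392800.2034, Y=3647693.6504, Z=3973104.7929
→ geod (Bowring, a=6378388.000): φ=38.76256300°, λ=132.92657400°, h=1982.6670 m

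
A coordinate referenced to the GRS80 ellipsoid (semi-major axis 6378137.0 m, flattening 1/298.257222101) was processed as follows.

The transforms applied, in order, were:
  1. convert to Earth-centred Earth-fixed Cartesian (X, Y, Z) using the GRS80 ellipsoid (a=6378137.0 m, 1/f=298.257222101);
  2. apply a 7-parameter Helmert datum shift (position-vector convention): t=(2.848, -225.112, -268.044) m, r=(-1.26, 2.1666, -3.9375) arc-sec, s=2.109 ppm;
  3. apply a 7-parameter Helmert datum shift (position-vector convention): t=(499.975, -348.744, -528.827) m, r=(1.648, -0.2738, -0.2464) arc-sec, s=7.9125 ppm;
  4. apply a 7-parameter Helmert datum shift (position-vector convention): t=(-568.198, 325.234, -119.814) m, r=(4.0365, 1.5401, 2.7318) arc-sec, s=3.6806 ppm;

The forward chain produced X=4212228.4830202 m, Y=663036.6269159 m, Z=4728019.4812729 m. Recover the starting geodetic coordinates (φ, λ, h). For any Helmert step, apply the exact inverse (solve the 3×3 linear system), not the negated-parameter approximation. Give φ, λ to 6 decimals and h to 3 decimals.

φ=48.150303°, λ=8.950468°, h=1187.309 m

start: X=4212228.4830, Y=663036.6269, Z=4728019.4813 m
→ Helmert⁻¹: X=4212754.6497, Y=662745.6868, Z=4728140.3784
→ Helmert⁻¹: X=4212226.8302, Y=663131.9964, Z=4728620.9004
→ Helmert⁻¹: X=4212152.7620, Y=663407.2300, Z=4728927.2681
→ geod (Bowring, a=6378137.000): φ=48.15030300°, λ=8.95046800°, h=1187.3090 m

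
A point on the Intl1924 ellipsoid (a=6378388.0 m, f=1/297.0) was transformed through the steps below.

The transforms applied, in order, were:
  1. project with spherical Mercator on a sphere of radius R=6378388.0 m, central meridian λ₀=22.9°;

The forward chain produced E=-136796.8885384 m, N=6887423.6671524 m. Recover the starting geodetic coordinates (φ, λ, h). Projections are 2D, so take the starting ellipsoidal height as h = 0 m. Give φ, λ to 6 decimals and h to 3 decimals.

φ=52.478727°, λ=21.671181°, h=0.000 m

start: E=-136796.8885, N=6887423.6672 m
→ merc⁻¹: φ=52.47872700°, λ=21.67118100°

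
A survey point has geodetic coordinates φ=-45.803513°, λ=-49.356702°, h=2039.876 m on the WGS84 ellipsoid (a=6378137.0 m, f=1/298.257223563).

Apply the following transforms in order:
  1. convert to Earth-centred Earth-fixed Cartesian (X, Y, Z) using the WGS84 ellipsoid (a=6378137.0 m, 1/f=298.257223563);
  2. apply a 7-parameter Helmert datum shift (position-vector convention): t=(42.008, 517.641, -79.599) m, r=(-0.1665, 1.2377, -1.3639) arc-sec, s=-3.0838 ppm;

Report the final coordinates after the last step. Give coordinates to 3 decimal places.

start: φ=-45.803513°, λ=-49.356702°, h=2039.876 m
→ ECEF (a=6378137.000, f=1/298.257223563): X=2902031.9946, Y=-3380685.0912, Z=-4551512.1989
→ Helmert 7p (PV): X=2902015.3876, Y=-3380179.8881, Z=-4551592.4467

X=2902015.388 m, Y=-3380179.888 m, Z=-4551592.447 m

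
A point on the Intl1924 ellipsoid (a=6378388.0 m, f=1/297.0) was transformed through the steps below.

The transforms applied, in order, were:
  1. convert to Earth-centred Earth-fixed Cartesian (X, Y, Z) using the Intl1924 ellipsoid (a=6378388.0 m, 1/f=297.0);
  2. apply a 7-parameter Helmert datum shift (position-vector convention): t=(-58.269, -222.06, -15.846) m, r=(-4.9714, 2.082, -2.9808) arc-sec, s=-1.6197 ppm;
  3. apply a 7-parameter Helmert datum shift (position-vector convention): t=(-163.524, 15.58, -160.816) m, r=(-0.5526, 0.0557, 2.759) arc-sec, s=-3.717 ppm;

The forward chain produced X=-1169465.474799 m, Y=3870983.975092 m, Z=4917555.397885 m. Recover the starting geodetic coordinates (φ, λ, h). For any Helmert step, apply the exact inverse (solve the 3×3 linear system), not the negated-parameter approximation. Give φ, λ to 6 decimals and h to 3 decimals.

start: X=-1169465.4748, Y=3870983.9751, Z=4917555.3979 m
→ Helmert⁻¹: X=-1169255.8468, Y=3870985.2485, Z=4917744.5480
→ Helmert⁻¹: X=-1169305.0536, Y=3871078.1505, Z=4917849.8574
→ geod (Bowring, a=6378388.000): φ=50.75982700°, λ=106.80756400°, h=1378.6000 m

φ=50.759827°, λ=106.807564°, h=1378.600 m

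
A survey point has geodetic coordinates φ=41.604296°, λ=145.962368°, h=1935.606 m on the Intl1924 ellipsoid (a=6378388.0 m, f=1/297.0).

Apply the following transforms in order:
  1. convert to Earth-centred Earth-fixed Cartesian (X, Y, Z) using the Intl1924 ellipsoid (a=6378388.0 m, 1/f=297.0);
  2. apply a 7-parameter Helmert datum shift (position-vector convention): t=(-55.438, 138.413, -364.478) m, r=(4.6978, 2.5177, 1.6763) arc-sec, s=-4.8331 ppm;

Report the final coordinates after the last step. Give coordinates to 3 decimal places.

X=-3959359.127 m, Y=2674399.654 m, Z=4213922.617 m

start: φ=41.604296°, λ=145.962368°, h=1935.606 m
→ ECEF (a=6378388.000, f=1/297.0): X=-3959352.5288, Y=2674402.3246, Z=4214198.2235
→ Helmert 7p (PV): X=-3959359.1265, Y=2674399.6544, Z=4213922.6169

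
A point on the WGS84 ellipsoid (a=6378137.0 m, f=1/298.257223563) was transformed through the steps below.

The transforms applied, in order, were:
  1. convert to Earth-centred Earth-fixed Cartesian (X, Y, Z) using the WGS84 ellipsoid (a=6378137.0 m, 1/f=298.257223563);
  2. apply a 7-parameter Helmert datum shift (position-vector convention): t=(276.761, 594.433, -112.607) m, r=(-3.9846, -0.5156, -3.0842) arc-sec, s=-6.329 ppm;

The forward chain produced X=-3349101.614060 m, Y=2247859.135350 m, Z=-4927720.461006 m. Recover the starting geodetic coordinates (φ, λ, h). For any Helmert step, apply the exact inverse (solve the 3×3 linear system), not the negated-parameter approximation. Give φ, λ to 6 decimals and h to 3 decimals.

φ=-50.886113°, λ=146.140204°, h=2610.742 m

start: X=-3349101.6141, Y=2247859.1353, Z=-4927720.4610 m
→ Helmert⁻¹: X=-3349445.4943, Y=2247324.0329, Z=-4927587.2549
→ geod (Bowring, a=6378137.000): φ=-50.88611300°, λ=146.14020400°, h=2610.7420 m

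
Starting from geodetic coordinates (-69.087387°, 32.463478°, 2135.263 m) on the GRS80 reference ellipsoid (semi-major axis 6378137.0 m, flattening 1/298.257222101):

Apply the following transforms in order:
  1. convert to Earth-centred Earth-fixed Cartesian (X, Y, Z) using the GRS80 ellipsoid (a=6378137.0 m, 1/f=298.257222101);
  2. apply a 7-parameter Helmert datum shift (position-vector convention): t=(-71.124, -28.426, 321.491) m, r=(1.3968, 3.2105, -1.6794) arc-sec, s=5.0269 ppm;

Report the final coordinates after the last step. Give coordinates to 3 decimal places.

X=1927008.464 m, Y=1226007.406 m, Z=-5937184.001 m

start: φ=-69.087387°, λ=32.463478°, h=2135.263 m
→ ECEF (a=6378137.000, f=1/298.257222101): X=1927152.3347, Y=1226005.1522, Z=-5937453.9514
→ Helmert 7p (PV): X=1927008.4638, Y=1226007.4063, Z=-5937184.0012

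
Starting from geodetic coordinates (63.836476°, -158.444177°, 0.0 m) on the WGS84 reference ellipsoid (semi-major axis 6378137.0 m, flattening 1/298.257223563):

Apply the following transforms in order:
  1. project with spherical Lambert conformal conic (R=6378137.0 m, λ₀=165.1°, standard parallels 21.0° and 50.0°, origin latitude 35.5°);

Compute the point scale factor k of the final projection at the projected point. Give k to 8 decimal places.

1.12014618

start: φ=63.836476°, λ=-158.444177°, h=0.000 m
→ into lcc (λ₀=165.1°): φ=63.83647600°, λ−λ₀=36.45582300°
scale k = 1.12014618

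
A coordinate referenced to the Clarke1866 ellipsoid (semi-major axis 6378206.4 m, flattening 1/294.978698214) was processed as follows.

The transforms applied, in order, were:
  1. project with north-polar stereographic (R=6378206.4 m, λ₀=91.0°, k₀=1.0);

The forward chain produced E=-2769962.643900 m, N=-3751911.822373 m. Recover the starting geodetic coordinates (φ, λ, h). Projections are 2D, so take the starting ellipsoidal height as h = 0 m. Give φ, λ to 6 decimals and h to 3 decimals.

start: E=-2769962.6439, N=-3751911.8224 m
→ stereo⁻¹: φ=49.83600600°, λ=54.56227800°

φ=49.836006°, λ=54.562278°, h=0.000 m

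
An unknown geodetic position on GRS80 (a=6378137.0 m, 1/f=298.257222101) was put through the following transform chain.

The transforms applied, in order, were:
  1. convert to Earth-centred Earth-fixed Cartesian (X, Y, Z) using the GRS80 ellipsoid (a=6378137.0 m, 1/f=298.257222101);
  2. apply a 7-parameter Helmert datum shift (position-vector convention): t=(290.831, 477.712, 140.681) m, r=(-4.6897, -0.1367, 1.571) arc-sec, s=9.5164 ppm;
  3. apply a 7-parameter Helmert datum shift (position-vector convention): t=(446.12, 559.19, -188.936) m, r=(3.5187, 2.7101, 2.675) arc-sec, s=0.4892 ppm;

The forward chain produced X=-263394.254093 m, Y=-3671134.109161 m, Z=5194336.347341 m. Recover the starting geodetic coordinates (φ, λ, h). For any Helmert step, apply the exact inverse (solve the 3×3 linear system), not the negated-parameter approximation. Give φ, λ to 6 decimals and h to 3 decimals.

start: X=-263394.2541, Y=-3671134.1092, Z=5194336.3473 m
→ Helmert⁻¹: X=-263956.1124, Y=-3671599.4647, Z=5194581.9084
→ Helmert⁻¹: X=-264268.9550, Y=-3672158.3187, Z=5194308.4793
→ geod (Bowring, a=6378137.000): φ=54.85278300°, λ=-94.11622700°, h=2864.5340 m

φ=54.852783°, λ=-94.116227°, h=2864.534 m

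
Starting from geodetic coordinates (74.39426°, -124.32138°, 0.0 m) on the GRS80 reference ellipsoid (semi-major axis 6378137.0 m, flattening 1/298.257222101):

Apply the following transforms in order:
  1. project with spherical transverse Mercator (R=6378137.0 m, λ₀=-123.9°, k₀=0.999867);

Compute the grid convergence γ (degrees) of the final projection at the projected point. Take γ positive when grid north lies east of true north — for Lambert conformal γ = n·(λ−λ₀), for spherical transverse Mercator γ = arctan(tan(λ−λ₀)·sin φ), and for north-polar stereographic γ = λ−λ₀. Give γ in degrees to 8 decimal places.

-0.40584662

start: φ=74.394260°, λ=-124.321380°, h=0.000 m
→ into tm (λ₀=-123.9°): φ=74.39426000°, λ−λ₀=-0.42138000°
convergence γ = -0.40584662°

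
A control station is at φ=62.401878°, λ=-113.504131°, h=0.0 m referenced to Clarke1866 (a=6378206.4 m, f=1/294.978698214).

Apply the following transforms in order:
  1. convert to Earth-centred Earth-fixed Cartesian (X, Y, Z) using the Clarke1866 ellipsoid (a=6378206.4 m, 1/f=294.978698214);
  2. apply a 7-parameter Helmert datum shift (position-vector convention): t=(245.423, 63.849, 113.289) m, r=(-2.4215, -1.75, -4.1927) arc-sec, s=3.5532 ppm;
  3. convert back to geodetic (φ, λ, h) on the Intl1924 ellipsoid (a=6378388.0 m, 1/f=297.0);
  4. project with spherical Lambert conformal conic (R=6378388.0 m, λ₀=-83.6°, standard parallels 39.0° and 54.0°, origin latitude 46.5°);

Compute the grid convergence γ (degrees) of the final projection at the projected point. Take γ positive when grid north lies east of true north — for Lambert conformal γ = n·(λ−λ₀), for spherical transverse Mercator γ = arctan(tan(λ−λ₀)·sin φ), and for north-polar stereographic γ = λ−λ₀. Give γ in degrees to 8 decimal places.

-21.75339590

start: φ=62.401878°, λ=-113.504131°, h=0.000 m
→ ECEF (a=6378206.400, f=1/294.978698214): X=-1181568.8785, Y=-2716886.6810, Z=5629208.8058
→ Helmert 7p (PV): X=-1181430.6393, Y=-2716742.3823, Z=5629363.9675
→ geod (Bowring, a=6378388.000): φ=62.40293177°, λ=-113.50279224°, h=-245.9456 m
→ into lcc (λ₀=-83.6°): φ=62.40293177°, λ−λ₀=-29.90279224°
convergence γ = -21.75339590°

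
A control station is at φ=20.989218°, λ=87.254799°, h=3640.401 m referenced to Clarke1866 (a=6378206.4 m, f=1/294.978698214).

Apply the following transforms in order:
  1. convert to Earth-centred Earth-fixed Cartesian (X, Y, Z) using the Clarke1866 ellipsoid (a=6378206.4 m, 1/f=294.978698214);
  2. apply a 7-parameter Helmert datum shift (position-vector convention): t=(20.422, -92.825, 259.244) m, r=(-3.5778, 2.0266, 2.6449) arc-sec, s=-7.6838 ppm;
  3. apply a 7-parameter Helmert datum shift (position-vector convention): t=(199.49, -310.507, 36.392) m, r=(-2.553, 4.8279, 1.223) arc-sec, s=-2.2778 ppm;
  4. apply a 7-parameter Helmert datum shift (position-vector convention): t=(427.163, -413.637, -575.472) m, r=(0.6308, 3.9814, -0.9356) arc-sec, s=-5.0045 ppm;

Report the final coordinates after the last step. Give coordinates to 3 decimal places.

X=286175.683 m, Y=5953302.701 m, Z=2270962.642 m

start: φ=20.989218°, λ=87.254799°, h=3640.401 m
→ ECEF (a=6378206.400, f=1/294.978698214): X=285498.1947, Y=5954144.1519, Z=2271450.2396
→ Helmert 7p (PV): X=285462.3919, Y=5954048.6368, Z=2271585.9474
→ Helmert 7p (PV): X=285679.0979, Y=5953754.3763, Z=2271536.7887
→ Helmert 7p (PV): X=286175.6827, Y=5953302.7011, Z=2270962.6423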